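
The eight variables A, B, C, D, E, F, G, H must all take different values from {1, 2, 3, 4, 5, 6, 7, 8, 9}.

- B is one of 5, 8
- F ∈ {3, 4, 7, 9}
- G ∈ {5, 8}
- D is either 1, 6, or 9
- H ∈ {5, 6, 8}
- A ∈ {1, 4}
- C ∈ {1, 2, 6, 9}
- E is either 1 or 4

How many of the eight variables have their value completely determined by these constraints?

3

The 2 variables A and E are confined to {1, 4}, which locks those values in; drop them from C, D, F.
B and G share exactly the 2 values {5, 8}; by pigeonhole those values go to them, so strike 5, 8 from H.
H has just one choice, so H = 6. So C, D can't be 6.
That leaves D = 9. Strike 9 from C, F.
C must be 2 (only option left).
Determined: C=2, D=9, H=6. The other variables each still have more than one consistent value. That makes 3.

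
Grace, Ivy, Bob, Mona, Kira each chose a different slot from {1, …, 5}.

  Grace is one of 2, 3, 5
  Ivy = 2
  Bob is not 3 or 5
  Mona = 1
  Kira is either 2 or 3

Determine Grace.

Ivy's domain is down to {2}, so Ivy = 2. So Grace, Bob, Kira can't be 2.
Mona's domain is down to {1}, so Mona = 1. Strike 1 from Bob.
Kira must be 3 (only option left). So Grace can't be 3.
So Grace = 5.

5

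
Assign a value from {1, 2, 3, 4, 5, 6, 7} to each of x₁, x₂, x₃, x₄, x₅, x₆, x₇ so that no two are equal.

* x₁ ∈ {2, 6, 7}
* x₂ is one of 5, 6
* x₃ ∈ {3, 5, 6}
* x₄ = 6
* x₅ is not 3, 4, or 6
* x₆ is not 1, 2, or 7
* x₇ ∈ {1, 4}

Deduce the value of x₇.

x₄'s domain is down to {6}, so x₄ = 6. Remove 6 from x₁, x₂, x₃, x₆.
x₂ has just one choice, so x₂ = 5. Eliminate 5 elsewhere: x₃, x₅, x₆.
x₃ must be 3 (only option left). Remove 3 from x₆.
x₆ must be 4 (only option left). Remove 4 from x₇.
So x₇ = 1.

1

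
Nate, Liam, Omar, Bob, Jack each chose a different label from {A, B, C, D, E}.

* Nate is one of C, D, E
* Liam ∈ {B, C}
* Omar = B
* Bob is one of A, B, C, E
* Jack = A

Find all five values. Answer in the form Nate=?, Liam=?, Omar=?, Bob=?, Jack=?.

Omar must be B (only option left). Remove B from Liam, Bob.
Jack must be A (only option left). Remove A from Bob.
Liam has just one choice, so Liam = C. Eliminate C elsewhere: Nate, Bob.
Bob must be E (only option left). Remove E from Nate.
Nate's domain is down to {D}, so Nate = D.

Nate=D, Liam=C, Omar=B, Bob=E, Jack=A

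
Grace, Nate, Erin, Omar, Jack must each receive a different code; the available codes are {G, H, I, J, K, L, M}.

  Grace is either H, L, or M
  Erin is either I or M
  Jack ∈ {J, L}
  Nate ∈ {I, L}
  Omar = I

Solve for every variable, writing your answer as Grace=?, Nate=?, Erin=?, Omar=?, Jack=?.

Omar must be I (only option left). Eliminate I elsewhere: Nate, Erin.
Nate must be L (only option left). So Grace, Jack can't be L.
Erin's domain is down to {M}, so Erin = M. Remove M from Grace.
Jack has just one choice, so Jack = J.
That leaves Grace = H.

Grace=H, Nate=L, Erin=M, Omar=I, Jack=J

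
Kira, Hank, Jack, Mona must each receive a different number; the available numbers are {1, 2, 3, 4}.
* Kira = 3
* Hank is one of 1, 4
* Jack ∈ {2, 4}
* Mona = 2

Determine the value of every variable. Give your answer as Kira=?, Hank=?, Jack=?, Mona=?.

Kira=3, Hank=1, Jack=4, Mona=2

Kira's domain is down to {3}, so Kira = 3.
Mona's domain is down to {2}, so Mona = 2. Remove 2 from Jack.
Jack's domain is down to {4}, so Jack = 4. Strike 4 from Hank.
Hank must be 1 (only option left).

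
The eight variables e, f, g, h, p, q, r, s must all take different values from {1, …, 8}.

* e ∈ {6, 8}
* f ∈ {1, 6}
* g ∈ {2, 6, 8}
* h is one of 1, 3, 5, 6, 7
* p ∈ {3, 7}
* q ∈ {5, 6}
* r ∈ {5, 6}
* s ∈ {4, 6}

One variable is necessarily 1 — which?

f

Among the 8 variables, 2 fits only g (and all 8 values in {1, 2, 3, 4, 5, 6, 7, 8} must be used), so g = 2.
The 7 still-open variables together cover exactly {1, 3, 4, 5, 6, 7, 8} — 7 values for 7 variables — and 4 appears only in s's list, so s = 4.
The 6 still-open variables together cover exactly {1, 3, 5, 6, 7, 8} — 6 values for 6 variables — and 8 appears only in e's list, so e = 8.
The 2 variables q and r are confined to {5, 6}, which locks those values in; drop them from f, h.
So 1 goes to f.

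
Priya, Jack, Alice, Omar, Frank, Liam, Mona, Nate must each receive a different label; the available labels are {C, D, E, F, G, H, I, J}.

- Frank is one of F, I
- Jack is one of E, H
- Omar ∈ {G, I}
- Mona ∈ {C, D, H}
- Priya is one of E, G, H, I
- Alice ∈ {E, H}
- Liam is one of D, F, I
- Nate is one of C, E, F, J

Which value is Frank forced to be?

F

The 8 variables draw from only 8 values {C, D, E, F, G, H, I, J}, so each is used; only Nate can be J, hence Nate = J.
The 7 still-open variables together cover exactly {C, D, E, F, G, H, I} — 7 values for 7 variables — and C appears only in Mona's list, so Mona = C.
The 6 still-open variables together cover exactly {D, E, F, G, H, I} — 6 values for 6 variables — and D appears only in Liam's list, so Liam = D.
The 5 still-open variables together cover exactly {E, F, G, H, I} — 5 values for 5 variables — and F appears only in Frank's list, so Frank = F.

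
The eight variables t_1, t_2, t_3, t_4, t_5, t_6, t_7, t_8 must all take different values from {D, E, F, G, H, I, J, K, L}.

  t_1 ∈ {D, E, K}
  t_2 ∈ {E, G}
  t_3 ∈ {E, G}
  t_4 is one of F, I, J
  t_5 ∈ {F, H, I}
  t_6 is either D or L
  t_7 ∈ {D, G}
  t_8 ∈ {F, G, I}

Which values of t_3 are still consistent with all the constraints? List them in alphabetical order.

E, G

t_2 and t_3 share exactly the 2 values {E, G}; by pigeonhole those values go to them, so strike E, G from t_1, t_7, t_8.
t_7 has just one choice, so t_7 = D. So t_1, t_6 can't be D.
That leaves t_1 = K.
t_6's domain is down to {L}, so t_6 = L.
No further eliminations apply; t_3 can still be any of E, G.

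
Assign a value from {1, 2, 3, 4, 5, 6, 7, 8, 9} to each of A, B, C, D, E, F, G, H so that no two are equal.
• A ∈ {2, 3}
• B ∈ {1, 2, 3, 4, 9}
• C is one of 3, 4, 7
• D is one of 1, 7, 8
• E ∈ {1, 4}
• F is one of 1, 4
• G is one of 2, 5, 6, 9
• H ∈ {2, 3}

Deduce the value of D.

A and H between them cover only {2, 3} — a naked pair. Remove those values from B, C, G.
E and F share exactly the 2 values {1, 4}; by pigeonhole those values go to them, so strike 1, 4 from B, C, D.
B's domain is down to {9}, so B = 9. Eliminate 9 elsewhere: G.
That leaves C = 7. Eliminate 7 elsewhere: D.
So D = 8.

8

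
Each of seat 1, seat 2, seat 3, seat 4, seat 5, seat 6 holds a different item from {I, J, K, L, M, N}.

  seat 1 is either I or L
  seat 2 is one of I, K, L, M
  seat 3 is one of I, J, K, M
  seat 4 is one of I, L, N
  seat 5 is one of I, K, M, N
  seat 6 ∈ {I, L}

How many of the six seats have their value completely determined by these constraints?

The 6 variables draw from only 6 values {I, J, K, L, M, N}, so each is used; only seat 3 can be J, hence seat 3 = J.
The 2 variables seat 1 and seat 6 are confined to {I, L}, which locks those values in; drop them from seat 2, seat 4, seat 5.
seat 4 must be N (only option left). Remove N from seat 5.
Determined: seat 3=J, seat 4=N. The other seats each still have more than one consistent value. That makes 2.

2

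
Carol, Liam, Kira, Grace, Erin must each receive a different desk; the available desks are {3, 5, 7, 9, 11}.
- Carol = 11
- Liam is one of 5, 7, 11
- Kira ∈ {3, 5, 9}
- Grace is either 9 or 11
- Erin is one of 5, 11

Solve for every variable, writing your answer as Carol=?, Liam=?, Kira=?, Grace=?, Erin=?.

Carol=11, Liam=7, Kira=3, Grace=9, Erin=5

Carol's domain is down to {11}, so Carol = 11. Eliminate 11 elsewhere: Liam, Grace, Erin.
That leaves Grace = 9. Eliminate 9 elsewhere: Kira.
Erin's domain is down to {5}, so Erin = 5. So Liam, Kira can't be 5.
That leaves Liam = 7.
Kira's domain is down to {3}, so Kira = 3.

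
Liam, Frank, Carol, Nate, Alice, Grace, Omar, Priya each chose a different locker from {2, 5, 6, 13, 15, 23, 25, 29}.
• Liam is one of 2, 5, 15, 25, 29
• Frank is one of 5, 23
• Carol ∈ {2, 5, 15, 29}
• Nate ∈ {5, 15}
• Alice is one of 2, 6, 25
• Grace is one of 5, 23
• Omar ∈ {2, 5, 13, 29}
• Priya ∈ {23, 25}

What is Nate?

15

The 8 variables together cover exactly {2, 5, 6, 13, 15, 23, 25, 29} — 8 values for 8 variables — and 6 appears only in Alice's list, so Alice = 6.
The 7 still-open variables draw from only 7 values {2, 5, 13, 15, 23, 25, 29}, so each is used; only Omar can be 13, hence Omar = 13.
Frank and Grace between them cover only {5, 23} — a naked pair. Remove those values from Liam, Carol, Nate, Priya.
So Nate = 15.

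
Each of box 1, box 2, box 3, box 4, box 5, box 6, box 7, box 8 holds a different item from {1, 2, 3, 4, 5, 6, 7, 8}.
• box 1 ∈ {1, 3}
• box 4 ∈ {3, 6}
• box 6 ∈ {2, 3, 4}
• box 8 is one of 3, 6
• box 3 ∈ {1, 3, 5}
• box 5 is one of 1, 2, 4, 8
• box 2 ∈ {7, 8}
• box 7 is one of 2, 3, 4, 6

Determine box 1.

1

The 8 variables draw from only 8 values {1, 2, 3, 4, 5, 6, 7, 8}, so each is used; only box 3 can be 5, hence box 3 = 5.
The 7 still-open variables draw from only 7 values {1, 2, 3, 4, 6, 7, 8}, so each is used; only box 2 can be 7, hence box 2 = 7.
Among the 6 still-open variables, 8 fits only box 5 (and all 6 values in {1, 2, 3, 4, 6, 8} must be used), so box 5 = 8.
The 5 still-open variables together cover exactly {1, 2, 3, 4, 6} — 5 values for 5 variables — and 1 appears only in box 1's list, so box 1 = 1.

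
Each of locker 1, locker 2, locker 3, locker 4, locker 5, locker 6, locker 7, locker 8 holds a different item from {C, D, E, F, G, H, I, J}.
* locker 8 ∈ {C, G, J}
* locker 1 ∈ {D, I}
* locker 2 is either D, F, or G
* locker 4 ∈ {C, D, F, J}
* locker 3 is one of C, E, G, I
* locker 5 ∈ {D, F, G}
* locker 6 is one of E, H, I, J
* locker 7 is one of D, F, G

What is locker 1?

The 8 variables draw from only 8 values {C, D, E, F, G, H, I, J}, so each is used; only locker 6 can be H, hence locker 6 = H.
The 7 still-open variables together cover exactly {C, D, E, F, G, I, J} — 7 values for 7 variables — and E appears only in locker 3's list, so locker 3 = E.
Among the 6 still-open variables, I fits only locker 1 (and all 6 values in {C, D, F, G, I, J} must be used), so locker 1 = I.

I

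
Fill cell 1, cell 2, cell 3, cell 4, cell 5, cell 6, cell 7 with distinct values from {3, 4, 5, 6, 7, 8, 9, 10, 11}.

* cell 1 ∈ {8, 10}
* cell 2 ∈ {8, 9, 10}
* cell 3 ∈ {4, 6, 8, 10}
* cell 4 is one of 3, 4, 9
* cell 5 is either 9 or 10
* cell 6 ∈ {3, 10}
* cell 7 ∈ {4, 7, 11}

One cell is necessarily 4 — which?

cell 4

cell 1, cell 2, cell 5 share exactly the 3 values {8, 9, 10}; by pigeonhole those values go to them, so strike 8, 9, 10 from cell 3, cell 4, cell 6.
That leaves cell 6 = 3. Strike 3 from cell 4.
So 4 goes to cell 4.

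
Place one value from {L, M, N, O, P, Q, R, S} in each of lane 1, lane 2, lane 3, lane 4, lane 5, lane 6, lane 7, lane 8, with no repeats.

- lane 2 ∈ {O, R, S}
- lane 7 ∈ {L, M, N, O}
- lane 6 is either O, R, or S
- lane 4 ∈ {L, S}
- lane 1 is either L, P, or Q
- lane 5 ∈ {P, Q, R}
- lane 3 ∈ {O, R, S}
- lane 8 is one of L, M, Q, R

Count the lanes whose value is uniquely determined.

The 8 variables draw from only 8 values {L, M, N, O, P, Q, R, S}, so each is used; only lane 7 can be N, hence lane 7 = N.
The 7 still-open variables together cover exactly {L, M, O, P, Q, R, S} — 7 values for 7 variables — and M appears only in lane 8's list, so lane 8 = M.
The 3 variables lane 2, lane 3, lane 6 are confined to {O, R, S}, which locks those values in; drop them from lane 4, lane 5.
lane 4's domain is down to {L}, so lane 4 = L. Remove L from lane 1.
Determined: lane 4=L, lane 7=N, lane 8=M. The other lanes each still have more than one consistent value. That makes 3.

3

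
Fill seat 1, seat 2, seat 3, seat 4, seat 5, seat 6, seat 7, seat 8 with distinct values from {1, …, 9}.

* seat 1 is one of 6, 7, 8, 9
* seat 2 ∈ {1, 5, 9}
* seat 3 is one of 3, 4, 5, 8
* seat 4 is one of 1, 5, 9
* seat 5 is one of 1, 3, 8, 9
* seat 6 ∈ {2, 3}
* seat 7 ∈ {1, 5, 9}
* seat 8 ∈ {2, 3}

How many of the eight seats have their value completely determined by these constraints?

The 2 variables seat 6 and seat 8 are confined to {2, 3}, which locks those values in; drop them from seat 3, seat 5.
The 3 variables seat 2, seat 4, seat 7 are confined to {1, 5, 9}, which locks those values in; drop them from seat 1, seat 3, seat 5.
seat 5 has just one choice, so seat 5 = 8. Remove 8 from seat 1, seat 3.
seat 3 has just one choice, so seat 3 = 4.
Determined: seat 3=4, seat 5=8. The other seats each still have more than one consistent value. That makes 2.

2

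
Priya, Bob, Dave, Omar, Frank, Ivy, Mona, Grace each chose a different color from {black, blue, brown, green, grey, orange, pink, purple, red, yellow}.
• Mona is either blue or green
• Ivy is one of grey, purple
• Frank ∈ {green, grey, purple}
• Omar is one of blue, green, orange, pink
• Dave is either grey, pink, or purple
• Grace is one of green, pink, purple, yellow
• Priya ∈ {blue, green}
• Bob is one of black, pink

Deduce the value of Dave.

pink

The 8 variables draw from only 8 values {black, blue, green, grey, orange, pink, purple, yellow}, so each is used; only Bob can be black, hence Bob = black.
Among the 7 still-open variables, orange fits only Omar (and all 7 values in {blue, green, grey, orange, pink, purple, yellow} must be used), so Omar = orange.
Among the 6 still-open variables, yellow fits only Grace (and all 6 values in {blue, green, grey, pink, purple, yellow} must be used), so Grace = yellow.
The 5 still-open variables together cover exactly {blue, green, grey, pink, purple} — 5 values for 5 variables — and pink appears only in Dave's list, so Dave = pink.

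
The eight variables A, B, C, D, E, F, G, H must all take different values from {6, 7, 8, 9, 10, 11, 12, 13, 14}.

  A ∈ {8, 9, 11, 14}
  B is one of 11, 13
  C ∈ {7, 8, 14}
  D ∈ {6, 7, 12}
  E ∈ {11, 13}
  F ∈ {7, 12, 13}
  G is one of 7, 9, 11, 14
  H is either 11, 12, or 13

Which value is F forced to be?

7

Among the 8 variables, 6 fits only D (and all 8 values in {6, 7, 8, 9, 11, 12, 13, 14} must be used), so D = 6.
B and E share exactly the 2 values {11, 13}; by pigeonhole those values go to them, so strike 11, 13 from A, F, G, H.
H has just one choice, so H = 12. Remove 12 from F.
So F = 7.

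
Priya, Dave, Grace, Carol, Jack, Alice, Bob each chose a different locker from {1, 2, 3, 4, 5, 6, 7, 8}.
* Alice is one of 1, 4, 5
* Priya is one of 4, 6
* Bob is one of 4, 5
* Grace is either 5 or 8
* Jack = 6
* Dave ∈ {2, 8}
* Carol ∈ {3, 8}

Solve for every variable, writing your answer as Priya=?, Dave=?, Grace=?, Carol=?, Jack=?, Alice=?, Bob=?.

Jack must be 6 (only option left). So Priya can't be 6.
That leaves Priya = 4. So Alice, Bob can't be 4.
Bob has just one choice, so Bob = 5. Remove 5 from Grace, Alice.
Grace must be 8 (only option left). Strike 8 from Dave, Carol.
Carol must be 3 (only option left).
Alice must be 1 (only option left).
That leaves Dave = 2.

Priya=4, Dave=2, Grace=8, Carol=3, Jack=6, Alice=1, Bob=5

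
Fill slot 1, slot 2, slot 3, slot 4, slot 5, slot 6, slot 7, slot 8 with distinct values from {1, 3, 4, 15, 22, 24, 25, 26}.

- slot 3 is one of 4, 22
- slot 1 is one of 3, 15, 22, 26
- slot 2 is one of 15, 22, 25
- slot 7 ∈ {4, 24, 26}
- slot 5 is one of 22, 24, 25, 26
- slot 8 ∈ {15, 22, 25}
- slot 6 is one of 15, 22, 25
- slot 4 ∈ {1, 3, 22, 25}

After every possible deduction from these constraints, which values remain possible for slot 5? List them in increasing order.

Among the 8 variables, 1 fits only slot 4 (and all 8 values in {1, 3, 4, 15, 22, 24, 25, 26} must be used), so slot 4 = 1.
Among the 7 still-open variables, 3 fits only slot 1 (and all 7 values in {3, 4, 15, 22, 24, 25, 26} must be used), so slot 1 = 3.
slot 2, slot 6, slot 8 share exactly the 3 values {15, 22, 25}; by pigeonhole those values go to them, so strike 15, 22, 25 from slot 3, slot 5.
slot 3 must be 4 (only option left). Strike 4 from slot 7.
No further eliminations apply; slot 5 can still be any of 24, 26.

24, 26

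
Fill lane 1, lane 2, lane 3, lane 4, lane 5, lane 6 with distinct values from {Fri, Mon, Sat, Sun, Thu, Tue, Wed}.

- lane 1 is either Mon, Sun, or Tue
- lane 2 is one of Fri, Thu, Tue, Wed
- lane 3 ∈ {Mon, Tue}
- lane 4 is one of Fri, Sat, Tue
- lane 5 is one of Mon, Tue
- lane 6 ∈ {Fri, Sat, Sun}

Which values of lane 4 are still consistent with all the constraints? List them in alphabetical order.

lane 3 and lane 5 share exactly the 2 values {Mon, Tue}; by pigeonhole those values go to them, so strike Mon, Tue from lane 1, lane 2, lane 4.
That leaves lane 1 = Sun. Eliminate Sun elsewhere: lane 6.
lane 4 and lane 6 share exactly the 2 values {Fri, Sat}; by pigeonhole those values go to them, so strike Fri, Sat from lane 2.
No further eliminations apply; lane 4 can still be any of Fri, Sat.

Fri, Sat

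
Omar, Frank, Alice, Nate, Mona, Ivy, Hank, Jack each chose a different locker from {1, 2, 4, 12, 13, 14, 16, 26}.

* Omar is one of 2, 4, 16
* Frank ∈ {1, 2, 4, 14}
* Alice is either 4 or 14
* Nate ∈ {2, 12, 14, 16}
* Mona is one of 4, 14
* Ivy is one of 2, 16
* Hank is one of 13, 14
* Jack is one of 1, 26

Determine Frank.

1

The 8 variables draw from only 8 values {1, 2, 4, 12, 13, 14, 16, 26}, so each is used; only Nate can be 12, hence Nate = 12.
The 7 still-open variables together cover exactly {1, 2, 4, 13, 14, 16, 26} — 7 values for 7 variables — and 13 appears only in Hank's list, so Hank = 13.
The 6 still-open variables draw from only 6 values {1, 2, 4, 14, 16, 26}, so each is used; only Jack can be 26, hence Jack = 26.
Among the 5 still-open variables, 1 fits only Frank (and all 5 values in {1, 2, 4, 14, 16} must be used), so Frank = 1.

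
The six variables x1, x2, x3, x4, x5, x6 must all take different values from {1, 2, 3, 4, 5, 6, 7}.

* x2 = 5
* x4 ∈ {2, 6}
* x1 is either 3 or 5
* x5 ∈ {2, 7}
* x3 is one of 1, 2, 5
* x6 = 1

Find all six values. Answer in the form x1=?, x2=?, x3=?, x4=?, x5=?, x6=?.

x1=3, x2=5, x3=2, x4=6, x5=7, x6=1

x2 has just one choice, so x2 = 5. Eliminate 5 elsewhere: x1, x3.
x6 must be 1 (only option left). So x3 can't be 1.
x1 has just one choice, so x1 = 3.
That leaves x3 = 2. Eliminate 2 elsewhere: x4, x5.
x4 must be 6 (only option left).
x5 has just one choice, so x5 = 7.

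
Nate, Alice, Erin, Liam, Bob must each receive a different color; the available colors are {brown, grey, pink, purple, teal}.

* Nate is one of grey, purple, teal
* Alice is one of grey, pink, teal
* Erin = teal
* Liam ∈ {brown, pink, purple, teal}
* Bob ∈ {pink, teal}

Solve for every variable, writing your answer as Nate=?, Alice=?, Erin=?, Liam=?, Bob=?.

Nate=purple, Alice=grey, Erin=teal, Liam=brown, Bob=pink

Erin's domain is down to {teal}, so Erin = teal. Eliminate teal elsewhere: Nate, Alice, Liam, Bob.
That leaves Bob = pink. So Alice, Liam can't be pink.
Alice has just one choice, so Alice = grey. Eliminate grey elsewhere: Nate.
Nate must be purple (only option left). So Liam can't be purple.
Liam's domain is down to {brown}, so Liam = brown.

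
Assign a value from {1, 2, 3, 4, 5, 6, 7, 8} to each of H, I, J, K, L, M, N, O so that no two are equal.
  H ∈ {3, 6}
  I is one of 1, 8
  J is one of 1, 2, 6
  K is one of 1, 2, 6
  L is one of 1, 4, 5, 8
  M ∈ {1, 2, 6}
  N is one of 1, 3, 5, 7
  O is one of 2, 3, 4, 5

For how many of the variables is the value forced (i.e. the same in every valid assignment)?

The 8 variables draw from only 8 values {1, 2, 3, 4, 5, 6, 7, 8}, so each is used; only N can be 7, hence N = 7.
J, K, M share exactly the 3 values {1, 2, 6}; by pigeonhole those values go to them, so strike 1, 2, 6 from H, I, L, O.
H's domain is down to {3}, so H = 3. Strike 3 from O.
I must be 8 (only option left). So L can't be 8.
Determined: H=3, I=8, N=7. The other variables each still have more than one consistent value. That makes 3.

3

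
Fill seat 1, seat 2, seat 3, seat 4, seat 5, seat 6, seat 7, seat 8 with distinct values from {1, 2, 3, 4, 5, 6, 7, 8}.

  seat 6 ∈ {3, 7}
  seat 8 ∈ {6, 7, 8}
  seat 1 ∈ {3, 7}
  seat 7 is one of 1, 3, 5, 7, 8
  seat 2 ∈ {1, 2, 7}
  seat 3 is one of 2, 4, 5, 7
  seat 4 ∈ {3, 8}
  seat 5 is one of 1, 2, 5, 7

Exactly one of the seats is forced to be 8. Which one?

Among the 8 variables, 4 fits only seat 3 (and all 8 values in {1, 2, 3, 4, 5, 6, 7, 8} must be used), so seat 3 = 4.
The 7 still-open variables together cover exactly {1, 2, 3, 5, 6, 7, 8} — 7 values for 7 variables — and 6 appears only in seat 8's list, so seat 8 = 6.
seat 1 and seat 6 between them cover only {3, 7} — a naked pair. Remove those values from seat 2, seat 4, seat 5, seat 7.
So 8 goes to seat 4.

seat 4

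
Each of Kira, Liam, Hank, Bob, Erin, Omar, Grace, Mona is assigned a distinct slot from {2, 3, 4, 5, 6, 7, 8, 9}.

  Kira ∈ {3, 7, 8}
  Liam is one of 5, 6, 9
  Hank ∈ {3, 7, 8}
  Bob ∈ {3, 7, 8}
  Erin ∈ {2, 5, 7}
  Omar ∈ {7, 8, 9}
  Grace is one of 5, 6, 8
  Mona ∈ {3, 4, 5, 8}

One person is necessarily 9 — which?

The 8 variables draw from only 8 values {2, 3, 4, 5, 6, 7, 8, 9}, so each is used; only Erin can be 2, hence Erin = 2.
The 7 still-open variables together cover exactly {3, 4, 5, 6, 7, 8, 9} — 7 values for 7 variables — and 4 appears only in Mona's list, so Mona = 4.
Kira, Hank, Bob between them cover only {3, 7, 8} — a naked triple. Remove those values from Omar, Grace.
So 9 goes to Omar.

Omar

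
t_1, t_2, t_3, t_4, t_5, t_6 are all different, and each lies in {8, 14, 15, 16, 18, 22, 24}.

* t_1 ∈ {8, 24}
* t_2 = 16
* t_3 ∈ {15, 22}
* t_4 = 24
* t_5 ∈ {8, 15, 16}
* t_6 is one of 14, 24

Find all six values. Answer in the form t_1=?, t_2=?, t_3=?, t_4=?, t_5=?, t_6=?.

t_2 has just one choice, so t_2 = 16. So t_5 can't be 16.
t_4's domain is down to {24}, so t_4 = 24. So t_1, t_6 can't be 24.
t_6 must be 14 (only option left).
t_1's domain is down to {8}, so t_1 = 8. Strike 8 from t_5.
t_5 must be 15 (only option left). Strike 15 from t_3.
That leaves t_3 = 22.

t_1=8, t_2=16, t_3=22, t_4=24, t_5=15, t_6=14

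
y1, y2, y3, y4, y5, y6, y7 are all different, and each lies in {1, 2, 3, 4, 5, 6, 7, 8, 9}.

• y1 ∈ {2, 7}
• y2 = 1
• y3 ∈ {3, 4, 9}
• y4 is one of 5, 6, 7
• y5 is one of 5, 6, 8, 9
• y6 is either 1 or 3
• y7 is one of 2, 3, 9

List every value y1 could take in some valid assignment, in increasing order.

2, 7

y2's domain is down to {1}, so y2 = 1. Eliminate 1 elsewhere: y6.
y6's domain is down to {3}, so y6 = 3. Remove 3 from y3, y7.
No further eliminations apply; y1 can still be any of 2, 7.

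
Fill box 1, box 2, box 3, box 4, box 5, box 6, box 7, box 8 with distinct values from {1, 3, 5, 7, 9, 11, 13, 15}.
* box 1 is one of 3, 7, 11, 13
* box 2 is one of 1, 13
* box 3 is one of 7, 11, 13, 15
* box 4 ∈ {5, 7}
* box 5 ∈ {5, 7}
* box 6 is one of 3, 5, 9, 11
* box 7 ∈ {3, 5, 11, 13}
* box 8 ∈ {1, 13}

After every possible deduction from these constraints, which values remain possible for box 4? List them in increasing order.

5, 7

The 8 variables draw from only 8 values {1, 3, 5, 7, 9, 11, 13, 15}, so each is used; only box 6 can be 9, hence box 6 = 9.
The 7 still-open variables together cover exactly {1, 3, 5, 7, 11, 13, 15} — 7 values for 7 variables — and 15 appears only in box 3's list, so box 3 = 15.
The 2 variables box 2 and box 8 are confined to {1, 13}, which locks those values in; drop them from box 1, box 7.
box 4 and box 5 between them cover only {5, 7} — a naked pair. Remove those values from box 1, box 7.
No further eliminations apply; box 4 can still be any of 5, 7.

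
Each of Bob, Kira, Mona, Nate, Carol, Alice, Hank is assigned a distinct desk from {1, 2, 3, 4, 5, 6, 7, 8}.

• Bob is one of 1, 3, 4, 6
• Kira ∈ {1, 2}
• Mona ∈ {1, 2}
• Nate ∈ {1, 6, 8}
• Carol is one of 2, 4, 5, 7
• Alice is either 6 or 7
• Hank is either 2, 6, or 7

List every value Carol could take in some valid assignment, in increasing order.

The 2 variables Kira and Mona are confined to {1, 2}, which locks those values in; drop them from Bob, Nate, Carol, Hank.
The 2 variables Alice and Hank are confined to {6, 7}, which locks those values in; drop them from Bob, Nate, Carol.
Nate's domain is down to {8}, so Nate = 8.
No further eliminations apply; Carol can still be any of 4, 5.

4, 5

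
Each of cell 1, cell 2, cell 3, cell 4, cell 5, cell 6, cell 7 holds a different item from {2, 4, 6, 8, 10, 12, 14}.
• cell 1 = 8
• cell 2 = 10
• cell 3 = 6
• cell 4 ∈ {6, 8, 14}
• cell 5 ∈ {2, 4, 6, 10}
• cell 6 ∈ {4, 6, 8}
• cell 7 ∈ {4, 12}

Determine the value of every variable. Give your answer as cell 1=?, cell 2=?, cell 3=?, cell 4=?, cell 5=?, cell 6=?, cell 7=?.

cell 1=8, cell 2=10, cell 3=6, cell 4=14, cell 5=2, cell 6=4, cell 7=12

cell 1 has just one choice, so cell 1 = 8. Remove 8 from cell 4, cell 6.
cell 2 has just one choice, so cell 2 = 10. Eliminate 10 elsewhere: cell 5.
cell 3's domain is down to {6}, so cell 3 = 6. Remove 6 from cell 4, cell 5, cell 6.
cell 4 has just one choice, so cell 4 = 14.
cell 6 has just one choice, so cell 6 = 4. So cell 5, cell 7 can't be 4.
cell 7 has just one choice, so cell 7 = 12.
cell 5's domain is down to {2}, so cell 5 = 2.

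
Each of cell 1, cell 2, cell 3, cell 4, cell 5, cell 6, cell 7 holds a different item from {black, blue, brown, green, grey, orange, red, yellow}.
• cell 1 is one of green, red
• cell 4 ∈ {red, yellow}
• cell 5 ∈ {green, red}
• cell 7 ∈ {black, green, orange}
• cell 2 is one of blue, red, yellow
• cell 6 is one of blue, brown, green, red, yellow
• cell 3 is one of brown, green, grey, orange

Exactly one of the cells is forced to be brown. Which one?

The 2 variables cell 1 and cell 5 are confined to {green, red}, which locks those values in; drop them from cell 2, cell 3, cell 4, cell 6, cell 7.
cell 4 must be yellow (only option left). Eliminate yellow elsewhere: cell 2, cell 6.
cell 2's domain is down to {blue}, so cell 2 = blue. So cell 6 can't be blue.
So brown goes to cell 6.

cell 6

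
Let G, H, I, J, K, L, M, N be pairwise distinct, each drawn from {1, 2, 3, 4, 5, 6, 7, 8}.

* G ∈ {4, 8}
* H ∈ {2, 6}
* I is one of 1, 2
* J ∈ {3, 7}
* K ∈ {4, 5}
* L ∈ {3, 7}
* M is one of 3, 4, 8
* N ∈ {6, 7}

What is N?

The 8 variables draw from only 8 values {1, 2, 3, 4, 5, 6, 7, 8}, so each is used; only I can be 1, hence I = 1.
Among the 7 still-open variables, 2 fits only H (and all 7 values in {2, 3, 4, 5, 6, 7, 8} must be used), so H = 2.
The 6 still-open variables draw from only 6 values {3, 4, 5, 6, 7, 8}, so each is used; only K can be 5, hence K = 5.
The 5 still-open variables draw from only 5 values {3, 4, 6, 7, 8}, so each is used; only N can be 6, hence N = 6.

6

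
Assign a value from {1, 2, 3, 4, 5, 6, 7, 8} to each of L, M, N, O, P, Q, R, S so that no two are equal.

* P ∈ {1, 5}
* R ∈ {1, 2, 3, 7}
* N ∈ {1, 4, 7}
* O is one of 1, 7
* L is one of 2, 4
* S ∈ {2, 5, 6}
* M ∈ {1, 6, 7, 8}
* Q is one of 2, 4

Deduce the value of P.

5

Among the 8 variables, 3 fits only R (and all 8 values in {1, 2, 3, 4, 5, 6, 7, 8} must be used), so R = 3.
Among the 7 still-open variables, 8 fits only M (and all 7 values in {1, 2, 4, 5, 6, 7, 8} must be used), so M = 8.
The 6 still-open variables together cover exactly {1, 2, 4, 5, 6, 7} — 6 values for 6 variables — and 6 appears only in S's list, so S = 6.
Among the 5 still-open variables, 5 fits only P (and all 5 values in {1, 2, 4, 5, 7} must be used), so P = 5.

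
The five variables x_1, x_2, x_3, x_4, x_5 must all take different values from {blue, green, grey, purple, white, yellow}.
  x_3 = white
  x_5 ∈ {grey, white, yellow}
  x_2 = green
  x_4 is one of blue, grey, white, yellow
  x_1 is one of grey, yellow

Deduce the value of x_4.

blue

x_2 has just one choice, so x_2 = green.
x_3's domain is down to {white}, so x_3 = white. Eliminate white elsewhere: x_4, x_5.
Among the 3 still-open variables, blue fits only x_4 (and all 3 values in {blue, grey, yellow} must be used), so x_4 = blue.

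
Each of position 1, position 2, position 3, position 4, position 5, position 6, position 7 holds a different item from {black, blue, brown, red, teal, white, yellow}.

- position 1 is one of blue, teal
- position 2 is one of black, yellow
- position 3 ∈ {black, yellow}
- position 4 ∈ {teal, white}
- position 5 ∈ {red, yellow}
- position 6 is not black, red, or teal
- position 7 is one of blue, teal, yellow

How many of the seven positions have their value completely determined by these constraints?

Among the 7 variables, brown fits only position 6 (and all 7 values in {black, blue, brown, red, teal, white, yellow} must be used), so position 6 = brown.
The 6 still-open variables draw from only 6 values {black, blue, red, teal, white, yellow}, so each is used; only position 5 can be red, hence position 5 = red.
Among the 5 still-open variables, white fits only position 4 (and all 5 values in {black, blue, teal, white, yellow} must be used), so position 4 = white.
The 2 variables position 2 and position 3 are confined to {black, yellow}, which locks those values in; drop them from position 7.
Determined: position 4=white, position 5=red, position 6=brown. The other positions each still have more than one consistent value. That makes 3.

3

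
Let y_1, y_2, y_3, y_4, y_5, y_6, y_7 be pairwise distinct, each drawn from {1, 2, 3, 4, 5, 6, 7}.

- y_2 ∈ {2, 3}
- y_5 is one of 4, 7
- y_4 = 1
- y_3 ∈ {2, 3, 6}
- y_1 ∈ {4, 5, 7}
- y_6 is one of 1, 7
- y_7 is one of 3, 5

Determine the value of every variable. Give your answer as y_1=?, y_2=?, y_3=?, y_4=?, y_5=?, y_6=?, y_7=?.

y_4 must be 1 (only option left). So y_6 can't be 1.
y_6 has just one choice, so y_6 = 7. Eliminate 7 elsewhere: y_1, y_5.
That leaves y_5 = 4. Eliminate 4 elsewhere: y_1.
y_1 must be 5 (only option left). Eliminate 5 elsewhere: y_7.
y_7 must be 3 (only option left). Eliminate 3 elsewhere: y_2, y_3.
y_2's domain is down to {2}, so y_2 = 2. Eliminate 2 elsewhere: y_3.
y_3 must be 6 (only option left).

y_1=5, y_2=2, y_3=6, y_4=1, y_5=4, y_6=7, y_7=3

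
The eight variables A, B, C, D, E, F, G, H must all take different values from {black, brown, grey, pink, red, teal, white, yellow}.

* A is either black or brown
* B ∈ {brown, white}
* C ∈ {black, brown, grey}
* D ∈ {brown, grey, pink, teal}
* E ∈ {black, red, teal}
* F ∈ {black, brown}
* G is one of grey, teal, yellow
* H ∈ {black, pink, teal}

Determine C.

The 8 variables together cover exactly {black, brown, grey, pink, red, teal, white, yellow} — 8 values for 8 variables — and red appears only in E's list, so E = red.
The 7 still-open variables together cover exactly {black, brown, grey, pink, teal, white, yellow} — 7 values for 7 variables — and white appears only in B's list, so B = white.
The 6 still-open variables draw from only 6 values {black, brown, grey, pink, teal, yellow}, so each is used; only G can be yellow, hence G = yellow.
A and F share exactly the 2 values {black, brown}; by pigeonhole those values go to them, so strike black, brown from C, D, H.
So C = grey.

grey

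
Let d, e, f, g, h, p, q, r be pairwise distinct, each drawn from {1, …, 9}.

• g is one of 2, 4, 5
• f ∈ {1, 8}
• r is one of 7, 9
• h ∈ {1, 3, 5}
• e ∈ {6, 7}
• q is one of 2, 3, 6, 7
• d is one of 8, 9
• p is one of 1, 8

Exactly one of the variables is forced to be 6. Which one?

The 2 variables f and p are confined to {1, 8}, which locks those values in; drop them from d, h.
That leaves d = 9. Remove 9 from r.
r has just one choice, so r = 7. Remove 7 from e, q.
So 6 goes to e.

e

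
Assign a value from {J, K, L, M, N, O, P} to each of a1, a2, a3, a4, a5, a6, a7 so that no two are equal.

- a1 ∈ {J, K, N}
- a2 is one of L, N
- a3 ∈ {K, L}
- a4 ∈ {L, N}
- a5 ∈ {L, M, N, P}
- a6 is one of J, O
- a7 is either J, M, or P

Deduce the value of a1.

Among the 7 variables, O fits only a6 (and all 7 values in {J, K, L, M, N, O, P} must be used), so a6 = O.
The 2 variables a2 and a4 are confined to {L, N}, which locks those values in; drop them from a1, a3, a5.
a3 has just one choice, so a3 = K. Strike K from a1.
So a1 = J.

J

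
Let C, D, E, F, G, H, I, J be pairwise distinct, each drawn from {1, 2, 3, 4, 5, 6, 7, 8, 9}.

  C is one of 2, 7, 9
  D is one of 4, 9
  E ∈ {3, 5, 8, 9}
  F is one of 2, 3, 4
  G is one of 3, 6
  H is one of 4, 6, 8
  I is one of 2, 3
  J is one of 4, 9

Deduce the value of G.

6

The 8 variables together cover exactly {2, 3, 4, 5, 6, 7, 8, 9} — 8 values for 8 variables — and 5 appears only in E's list, so E = 5.
Among the 7 still-open variables, 7 fits only C (and all 7 values in {2, 3, 4, 6, 7, 8, 9} must be used), so C = 7.
The 6 still-open variables draw from only 6 values {2, 3, 4, 6, 8, 9}, so each is used; only H can be 8, hence H = 8.
The 5 still-open variables together cover exactly {2, 3, 4, 6, 9} — 5 values for 5 variables — and 6 appears only in G's list, so G = 6.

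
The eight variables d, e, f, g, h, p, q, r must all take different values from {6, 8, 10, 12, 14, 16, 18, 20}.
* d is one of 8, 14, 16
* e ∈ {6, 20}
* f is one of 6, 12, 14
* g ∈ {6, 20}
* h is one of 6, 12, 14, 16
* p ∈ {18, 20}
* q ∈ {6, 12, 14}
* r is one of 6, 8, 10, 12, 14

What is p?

18

Among the 8 variables, 10 fits only r (and all 8 values in {6, 8, 10, 12, 14, 16, 18, 20} must be used), so r = 10.
The 7 still-open variables draw from only 7 values {6, 8, 12, 14, 16, 18, 20}, so each is used; only d can be 8, hence d = 8.
The 6 still-open variables together cover exactly {6, 12, 14, 16, 18, 20} — 6 values for 6 variables — and 16 appears only in h's list, so h = 16.
Among the 5 still-open variables, 18 fits only p (and all 5 values in {6, 12, 14, 18, 20} must be used), so p = 18.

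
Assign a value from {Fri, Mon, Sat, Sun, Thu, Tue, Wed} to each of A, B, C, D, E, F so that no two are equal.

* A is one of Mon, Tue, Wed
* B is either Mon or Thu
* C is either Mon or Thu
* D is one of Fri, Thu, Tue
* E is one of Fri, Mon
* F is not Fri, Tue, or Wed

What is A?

The 2 variables B and C are confined to {Mon, Thu}, which locks those values in; drop them from A, D, E, F.
E's domain is down to {Fri}, so E = Fri. So D can't be Fri.
D has just one choice, so D = Tue. Strike Tue from A.
So A = Wed.

Wed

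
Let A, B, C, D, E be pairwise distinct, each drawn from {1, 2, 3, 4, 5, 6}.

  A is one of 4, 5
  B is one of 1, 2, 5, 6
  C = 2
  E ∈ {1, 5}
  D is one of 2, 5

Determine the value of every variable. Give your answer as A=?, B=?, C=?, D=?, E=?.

A=4, B=6, C=2, D=5, E=1

C has just one choice, so C = 2. Remove 2 from B, D.
That leaves D = 5. So A, B, E can't be 5.
E's domain is down to {1}, so E = 1. Eliminate 1 elsewhere: B.
A must be 4 (only option left).
B has just one choice, so B = 6.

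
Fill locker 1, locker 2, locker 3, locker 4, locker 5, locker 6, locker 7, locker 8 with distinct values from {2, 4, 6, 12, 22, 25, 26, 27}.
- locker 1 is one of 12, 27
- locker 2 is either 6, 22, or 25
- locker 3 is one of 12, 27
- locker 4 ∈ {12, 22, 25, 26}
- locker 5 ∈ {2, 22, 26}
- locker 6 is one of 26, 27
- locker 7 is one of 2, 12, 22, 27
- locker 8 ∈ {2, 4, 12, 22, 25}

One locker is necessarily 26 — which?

Among the 8 variables, 4 fits only locker 8 (and all 8 values in {2, 4, 6, 12, 22, 25, 26, 27} must be used), so locker 8 = 4.
The 7 still-open variables together cover exactly {2, 6, 12, 22, 25, 26, 27} — 7 values for 7 variables — and 6 appears only in locker 2's list, so locker 2 = 6.
The 6 still-open variables together cover exactly {2, 12, 22, 25, 26, 27} — 6 values for 6 variables — and 25 appears only in locker 4's list, so locker 4 = 25.
locker 1 and locker 3 share exactly the 2 values {12, 27}; by pigeonhole those values go to them, so strike 12, 27 from locker 6, locker 7.
So 26 goes to locker 6.

locker 6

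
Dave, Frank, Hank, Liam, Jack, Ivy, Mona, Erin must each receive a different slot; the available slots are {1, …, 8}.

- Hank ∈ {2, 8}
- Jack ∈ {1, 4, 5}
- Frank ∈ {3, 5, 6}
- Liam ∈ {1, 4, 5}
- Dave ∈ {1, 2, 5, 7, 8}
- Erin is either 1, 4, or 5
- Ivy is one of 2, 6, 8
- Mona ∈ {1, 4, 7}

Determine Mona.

The 8 variables draw from only 8 values {1, 2, 3, 4, 5, 6, 7, 8}, so each is used; only Frank can be 3, hence Frank = 3.
Among the 7 still-open variables, 6 fits only Ivy (and all 7 values in {1, 2, 4, 5, 6, 7, 8} must be used), so Ivy = 6.
Liam, Jack, Erin between them cover only {1, 4, 5} — a naked triple. Remove those values from Dave, Mona.
So Mona = 7.

7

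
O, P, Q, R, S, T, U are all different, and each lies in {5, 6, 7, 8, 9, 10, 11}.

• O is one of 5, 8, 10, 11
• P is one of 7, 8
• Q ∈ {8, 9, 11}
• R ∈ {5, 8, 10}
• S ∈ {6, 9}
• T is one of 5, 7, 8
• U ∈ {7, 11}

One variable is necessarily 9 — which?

Q

The 7 variables together cover exactly {5, 6, 7, 8, 9, 10, 11} — 7 values for 7 variables — and 6 appears only in S's list, so S = 6.
The 6 still-open variables together cover exactly {5, 7, 8, 9, 10, 11} — 6 values for 6 variables — and 9 appears only in Q's list, so Q = 9.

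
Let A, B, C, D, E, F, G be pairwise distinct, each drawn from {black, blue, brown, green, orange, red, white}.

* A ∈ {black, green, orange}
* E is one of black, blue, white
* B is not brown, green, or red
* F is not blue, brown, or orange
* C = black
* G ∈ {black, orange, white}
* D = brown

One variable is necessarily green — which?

A

C's domain is down to {black}, so C = black. So A, B, E, F, G can't be black.
D's domain is down to {brown}, so D = brown.
The 5 still-open variables together cover exactly {blue, green, orange, red, white} — 5 values for 5 variables — and red appears only in F's list, so F = red.
The 4 still-open variables together cover exactly {blue, green, orange, white} — 4 values for 4 variables — and green appears only in A's list, so A = green.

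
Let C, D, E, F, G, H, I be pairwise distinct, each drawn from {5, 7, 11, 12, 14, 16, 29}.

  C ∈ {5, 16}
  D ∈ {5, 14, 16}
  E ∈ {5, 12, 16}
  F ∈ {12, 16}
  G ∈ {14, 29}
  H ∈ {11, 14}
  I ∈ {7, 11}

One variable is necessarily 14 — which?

D

Among the 7 variables, 7 fits only I (and all 7 values in {5, 7, 11, 12, 14, 16, 29} must be used), so I = 7.
The 6 still-open variables draw from only 6 values {5, 11, 12, 14, 16, 29}, so each is used; only H can be 11, hence H = 11.
The 5 still-open variables together cover exactly {5, 12, 14, 16, 29} — 5 values for 5 variables — and 29 appears only in G's list, so G = 29.
Among the 4 still-open variables, 14 fits only D (and all 4 values in {5, 12, 14, 16} must be used), so D = 14.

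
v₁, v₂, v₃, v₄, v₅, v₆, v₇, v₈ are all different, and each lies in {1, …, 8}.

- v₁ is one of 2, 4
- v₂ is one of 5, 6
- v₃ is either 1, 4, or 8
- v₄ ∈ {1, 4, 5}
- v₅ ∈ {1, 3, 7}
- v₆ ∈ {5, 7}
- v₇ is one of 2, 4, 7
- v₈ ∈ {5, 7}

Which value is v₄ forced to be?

1

Among the 8 variables, 3 fits only v₅ (and all 8 values in {1, 2, 3, 4, 5, 6, 7, 8} must be used), so v₅ = 3.
The 7 still-open variables draw from only 7 values {1, 2, 4, 5, 6, 7, 8}, so each is used; only v₂ can be 6, hence v₂ = 6.
Among the 6 still-open variables, 8 fits only v₃ (and all 6 values in {1, 2, 4, 5, 7, 8} must be used), so v₃ = 8.
The 5 still-open variables together cover exactly {1, 2, 4, 5, 7} — 5 values for 5 variables — and 1 appears only in v₄'s list, so v₄ = 1.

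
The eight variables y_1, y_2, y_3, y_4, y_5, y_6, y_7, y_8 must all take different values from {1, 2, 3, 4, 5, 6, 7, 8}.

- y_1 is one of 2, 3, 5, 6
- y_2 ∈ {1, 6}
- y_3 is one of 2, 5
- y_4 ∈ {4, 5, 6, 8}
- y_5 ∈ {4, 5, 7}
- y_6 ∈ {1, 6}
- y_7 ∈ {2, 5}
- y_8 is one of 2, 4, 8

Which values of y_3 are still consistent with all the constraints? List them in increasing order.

Among the 8 variables, 3 fits only y_1 (and all 8 values in {1, 2, 3, 4, 5, 6, 7, 8} must be used), so y_1 = 3.
Among the 7 still-open variables, 7 fits only y_5 (and all 7 values in {1, 2, 4, 5, 6, 7, 8} must be used), so y_5 = 7.
y_2 and y_6 share exactly the 2 values {1, 6}; by pigeonhole those values go to them, so strike 1, 6 from y_4.
y_3 and y_7 between them cover only {2, 5} — a naked pair. Remove those values from y_4, y_8.
No further eliminations apply; y_3 can still be any of 2, 5.

2, 5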